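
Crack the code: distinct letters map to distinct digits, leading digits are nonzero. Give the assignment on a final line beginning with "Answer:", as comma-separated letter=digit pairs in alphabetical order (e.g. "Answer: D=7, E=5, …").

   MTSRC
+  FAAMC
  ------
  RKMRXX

Step 1. [R] R is the leading digit of a 6-digit sum of two 5-digit numbers; the final carry is exactly 1, so R=1.
Step 2. [col 1: C + C ≡ X (mod 10)] C=5 is one option consistent with column 1 (C + C ≡ X (mod 10), carry-in 0) — take it, so C=5.
Step 3. [col 1: C + C ≡ X (mod 10)] column 1 reads C+C+carry(0)=X with C=5; with digits 1,5 already taken and all letters distinct, the only value for X is 0. So X=0.
Step 4. [col 2: R + M ≡ X (mod 10)] column 2: given R=1, X=0, carry-in 1, and digits 0,1,5 already taken and all letters distinct, R+M≡X (mod 10) forces M=8, so M=8.
Step 5. [col 3: S + A ≡ R (mod 10)] no forcing yet in column 3 (carry-in 1); S=6 is free and consistent — try it. So S=6.
Step 6. [col 3: S + A ≡ R (mod 10)] in column 3 we have S+A≡R with carry-in 1; given S=6, R=1 and digits 0,1,5,6,8 already taken and all letters distinct, that pins A to 4 ⇒ A=4.
Step 7. [col 4: T + A ≡ M (mod 10)] from column 4 (A=4, M=8, carry-in 1, digits 0,1,4,5,6,8 already taken and all letters distinct): T must equal 3 ⇒ T=3.
Step 8. [col 5: M + F ≡ K (mod 10)] column 5 reads M+F+carry(0)=K with M=8; with digits 0,1,3,4,5,6,8 already taken and all letters distinct, the only value for K is 7, so K=7.
Step 9. [col 5: M + F ≡ K (mod 10)] column 5: given M=8, K=7, carry-in 0, and digits 0,1,3,4,5,6,7,8 already taken and all letters distinct, M+F≡K (mod 10) forces F=9 ⇒ F=9.

Answer: A=4, C=5, F=9, K=7, M=8, R=1, S=6, T=3, X=0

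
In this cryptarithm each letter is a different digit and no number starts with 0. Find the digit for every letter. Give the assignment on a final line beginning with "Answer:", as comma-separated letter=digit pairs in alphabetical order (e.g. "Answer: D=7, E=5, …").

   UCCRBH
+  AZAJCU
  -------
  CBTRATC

Step 1. [col 1: H + U ≡ C (mod 10)] C=1 is one option consistent with column 1 (H + U ≡ C (mod 10), carry-in 0) — take it, so C=1.
Step 2. [col 1: H + U ≡ C (mod 10)] several values work for H in column 1 (H + U ≡ C (mod 10), carry-in 0); try H=6. So H=6.
Step 3. [col 1: H + U ≡ C (mod 10)] from column 1 (H=6, C=1, carry-in 0, digits 1,6 already taken and all letters distinct): U must equal 5 ⇒ U=5.
Step 4. [col 2: B + C ≡ T (mod 10)] column 2 (B + C ≡ T (mod 10), carry-in 1) doesn't pin B yet; pick B=2 and continue. So B=2.
Step 5. [col 2: B + C ≡ T (mod 10)] in column 2 we have B+C≡T with carry-in 1; given B=2, C=1 and digits 1,2,5,6 already taken and all letters distinct, that pins T to 4. So T=4.
Step 6. [col 3: R + J ≡ A (mod 10)] column 3 (R + J ≡ A (mod 10), carry-in 0) doesn't pin J yet; pick J=8 and continue. So J=8.
Step 7. [col 3: R + J ≡ A (mod 10)] column 3: given J=8, carry-in 0, and digits 1,2,4,5,6,8 already taken and all letters distinct, R+J≡A (mod 10) forces R=9. So R=9.
Step 8. [col 3: R + J ≡ A (mod 10)] column 3 reads R+J+carry(0)=A with R=9, J=8; with digits 1,2,4,5,6,8,9 already taken and all letters distinct, the only value for A is 7. So A=7.
Step 9. [col 5: C + Z ≡ T (mod 10)] column 5 reads C+Z+carry(0)=T with C=1, T=4; with digits 1,2,4,5,6,7,8,9 already taken and all letters distinct, the only value for Z is 3 ⇒ Z=3.

Answer: A=7, B=2, C=1, H=6, J=8, R=9, T=4, U=5, Z=3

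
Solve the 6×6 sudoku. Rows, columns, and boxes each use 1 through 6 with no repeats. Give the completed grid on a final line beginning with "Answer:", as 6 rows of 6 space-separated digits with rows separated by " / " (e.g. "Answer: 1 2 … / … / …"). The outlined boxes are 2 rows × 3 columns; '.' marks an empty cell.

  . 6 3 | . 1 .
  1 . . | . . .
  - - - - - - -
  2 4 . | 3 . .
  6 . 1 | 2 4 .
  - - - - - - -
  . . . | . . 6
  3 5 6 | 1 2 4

Step 1. [r1c1∈{4,5}] col 1 places 5 nowhere but r1c1. So r1c1=5.
Step 2. [r2c4∈{4,5,6}] across col 4, 6 lands solely at r2c4 ⇒ r2c4=6.
Step 3. [r2c6∈{2,3,5}] in col 6, 3 fits only at r2c6, so r2c6=3.
Step 4. [r2c5∈{5}] r2c5 is down to just 5, so r2c5=5.
Step 5. [r2c3∈{2,4}] row 2 places 4 nowhere but r2c3. So r2c3=4.
Step 6. [r3c6∈{1,5}] 1 has one home in row 3: r3c6 ⇒ r3c6=1.
Step 7. [r2c2∈{2}] r2c2 is down to just 2, so r2c2=2.
Step 8. [r3c5∈{6}] r3c5's peers cover all but 6 ⇒ r3c5=6.
Step 9. [r4c6∈{5}] r4c6 has the single candidate 5 ⇒ r4c6=5.
Step 10. [r1c6∈{2}] only 2 remains possible at r1c6 ⇒ r1c6=2.
Step 11. [r5c4∈{5}] nothing but 5 survives at r5c4 ⇒ r5c4=5.
Step 12. [r5c1∈{4}] r5c1 is down to just 4. So r5c1=4.
Step 13. [r1c4∈{4}] r1c4's peers cover all but 4. So r1c4=4.
Step 14. [r3c3∈{5}] r3c3 has the single candidate 5 ⇒ r3c3=5.
Step 15. [r5c3∈{2}] r5c3 is down to just 2 ⇒ r5c3=2.
Step 16. [r5c2∈{1}] r5c2's peers cover all but 1. So r5c2=1.
Step 17. [r4c2∈{3}] r4c2 has the single candidate 3, so r4c2=3.
Step 18. [r5c5∈{3}] only 3 remains possible at r5c5 ⇒ r5c5=3.

Answer: 5 6 3 4 1 2 / 1 2 4 6 5 3 / 2 4 5 3 6 1 / 6 3 1 2 4 5 / 4 1 2 5 3 6 / 3 5 6 1 2 4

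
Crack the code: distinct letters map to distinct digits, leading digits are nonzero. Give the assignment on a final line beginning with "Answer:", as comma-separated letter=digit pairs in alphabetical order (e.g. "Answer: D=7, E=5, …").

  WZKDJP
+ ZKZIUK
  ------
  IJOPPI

Step 1. [col 1: P + K ≡ I (mod 10)] several values work for K in column 1 (P + K ≡ I (mod 10), carry-in 0); try K=3, so K=3.
Step 2. [col 1: P + K ≡ I (mod 10)] P=6 is one option consistent with column 1 (P + K ≡ I (mod 10), carry-in 0) — take it. So P=6.
Step 3. [col 1: P + K ≡ I (mod 10)] column 1: given P=6, K=3, carry-in 0, and digits 3,6 already taken and all letters distinct, P+K≡I (mod 10) forces I=9. So I=9.
Step 4. [col 2: J + U ≡ P (mod 10)] no forcing yet in column 2 (carry-in 0); U=2 is free and consistent — try it ⇒ U=2.
Step 5. [col 2: J + U ≡ P (mod 10)] column 2: given U=2, P=6, carry-in 0, and digits 2,3,6,9 already taken and all letters distinct, J+U≡P (mod 10) forces J=4, so J=4.
Step 6. [col 3: D + I ≡ P (mod 10)] from column 3 (I=9, P=6, carry-in 0, digits 2,3,4,6,9 already taken and all letters distinct): D must equal 7, so D=7.
Step 7. [col 4: K + Z ≡ O (mod 10)] column 4 reads K+Z+carry(1)=O with K=3; with digits 2,3,4,6,7,9 already taken and all letters distinct, the only value for O is 5. So O=5.
Step 8. [col 4: K + Z ≡ O (mod 10)] from column 4 (K=3, O=5, carry-in 1, digits 2,3,4,5,6,7,9 already taken and all letters distinct): Z must equal 1 ⇒ Z=1.
Step 9. [col 6: W + Z ≡ I (mod 10)] in column 6 we have W+Z≡I with carry-in 0; given Z=1, I=9 and digits 1,2,3,4,5,6,7,9 already taken and all letters distinct, that pins W to 8. So W=8.

Answer: D=7, I=9, J=4, K=3, O=5, P=6, U=2, W=8, Z=1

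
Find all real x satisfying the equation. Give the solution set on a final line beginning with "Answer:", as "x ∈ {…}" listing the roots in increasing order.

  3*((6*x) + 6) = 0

Step 1. [3*((6*x) + 6) = 0] divide by the outer 3, so div: (6*x) + 6 = 0.
Step 2. [(6*x) + 6 = 0] 6 divides every term; factor it out. So factor: x + 1 = 0.
Step 3. [x + 1 = 0] peel the +1: subtract 1 from each side. So sub: x = -1.

Answer: x ∈ {-1}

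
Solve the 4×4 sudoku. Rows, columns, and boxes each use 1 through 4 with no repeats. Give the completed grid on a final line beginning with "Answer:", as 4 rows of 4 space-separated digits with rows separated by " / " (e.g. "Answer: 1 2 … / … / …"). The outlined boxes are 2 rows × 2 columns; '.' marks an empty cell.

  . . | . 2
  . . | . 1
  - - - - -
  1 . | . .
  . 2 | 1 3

Step 1. [r4c1∈{4}] nothing but 4 survives at r4c1 ⇒ r4c1=4.
Step 2. [r1c1∈{3}] nothing but 3 survives at r1c1 ⇒ r1c1=3.
Step 3. [r1c3∈{4}] r1c3 is down to just 4 ⇒ r1c3=4.
Step 4. [r2c3∈{3}] r2c3 is down to just 3. So r2c3=3.
Step 5. [r3c2∈{3}] r3c2's peers cover all but 3, so r3c2=3.
Step 6. [r3c3∈{2}] r3c3 is down to just 2 ⇒ r3c3=2.
Step 7. [r1c2∈{1}] r1c2 has the single candidate 1, so r1c2=1.
Step 8. [r2c2∈{4}] nothing but 4 survives at r2c2. So r2c2=4.
Step 9. [r2c1∈{2}] only 2 remains possible at r2c1 ⇒ r2c1=2.
Step 10. [r3c4∈{4}] nothing but 4 survives at r3c4 ⇒ r3c4=4.

Answer: 3 1 4 2 / 2 4 3 1 / 1 3 2 4 / 4 2 1 3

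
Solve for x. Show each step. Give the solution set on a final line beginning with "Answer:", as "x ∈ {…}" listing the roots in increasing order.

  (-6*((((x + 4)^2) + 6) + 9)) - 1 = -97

Step 1. [(-6*((((x + 4)^2) + 6) + 9)) - 1 = -97] 1 comes off first (add 1). So sub: -6*((((x + 4)^2) + 6) + 9) = -96.
Step 2. [-6*((((x + 4)^2) + 6) + 9) = -96] LHS = -6·(…); ÷-6 both sides ⇒ div: (((x + 4)^2) + 6) + 9 = 16.
Step 3. [(((x + 4)^2) + 6) + 9 = 16] +9 is outermost — subtract 9 both sides ⇒ sub: ((x + 4)^2) + 6 = 7.
Step 4. [((x + 4)^2) + 6 = 7] 6 comes off first (subtract 6). So sub: (x + 4)^2 = 1.
Step 5. [(x + 4)^2 = 1] √ both sides: 1 ≥ 0 gives two branches, so sqrt: x + 4 = 1 or -1.
Step 6. [x + 4 = 1 or -1] subtract 4: x sits inside (… + 4) ⇒ sub: x = -3 or -5.

Answer: x ∈ {-5, -3}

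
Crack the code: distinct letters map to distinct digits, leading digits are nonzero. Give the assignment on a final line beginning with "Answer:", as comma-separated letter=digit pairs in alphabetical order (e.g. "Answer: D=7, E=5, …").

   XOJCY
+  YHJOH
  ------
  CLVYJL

Step 1. [col 1: Y + H ≡ L (mod 10)] several values work for H in column 1 (Y + H ≡ L (mod 10), carry-in 0); try H=8. So H=8.
Step 2. [C] C is the leading digit of a 6-digit sum of two 5-digit numbers; the final carry is exactly 1, so C=1.
Step 3. [col 1: Y + H ≡ L (mod 10)] L=0 is one option consistent with column 1 (Y + H ≡ L (mod 10), carry-in 0) — take it. So L=0.
Step 4. [col 1: Y + H ≡ L (mod 10)] column 1 reads Y+H+carry(0)=L with H=8, L=0; with digits 0,1,8 already taken and all letters distinct, the only value for Y is 2. So Y=2.
Step 5. [col 2: C + O ≡ J (mod 10)] column 2 (C + O ≡ J (mod 10), carry-in 1) doesn't pin J yet; pick J=6 and continue. So J=6.
Step 6. [col 2: C + O ≡ J (mod 10)] column 2: given C=1, J=6, carry-in 1, and digits 0,1,2,6,8 already taken and all letters distinct, C+O≡J (mod 10) forces O=4, so O=4.
Step 7. [col 4: O + H ≡ V (mod 10)] in column 4 we have O+H≡V with carry-in 1; given O=4, H=8 and digits 0,1,2,4,6,8 already taken and all letters distinct, that pins V to 3. So V=3.
Step 8. [col 5: X + Y ≡ L (mod 10)] column 5: given Y=2, L=0, carry-in 1, and digits 0,1,2,3,4,6,8 already taken and all letters distinct, X+Y≡L (mod 10) forces X=7, so X=7.

Answer: C=1, H=8, J=6, L=0, O=4, V=3, X=7, Y=2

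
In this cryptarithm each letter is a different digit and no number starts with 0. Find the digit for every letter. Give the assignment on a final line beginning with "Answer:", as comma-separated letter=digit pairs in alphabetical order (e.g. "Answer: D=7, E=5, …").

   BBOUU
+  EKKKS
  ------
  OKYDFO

Step 1. [col 1: U + S ≡ O (mod 10)] O=1 is one option consistent with column 1 (U + S ≡ O (mod 10), carry-in 0) — take it, so O=1.
Step 2. [col 1: U + S ≡ O (mod 10)] U=2 is one option consistent with column 1 (U + S ≡ O (mod 10), carry-in 0) — take it ⇒ U=2.
Step 3. [col 1: U + S ≡ O (mod 10)] in column 1 we have U+S≡O with carry-in 0; given U=2, O=1 and digits 1,2 already taken and all letters distinct, that pins S to 9. So S=9.
Step 4. [col 2: U + K ≡ F (mod 10)] column 2 (U + K ≡ F (mod 10), carry-in 1) doesn't pin F yet; pick F=6 and continue. So F=6.
Step 5. [col 2: U + K ≡ F (mod 10)] column 2 reads U+K+carry(1)=F with U=2, F=6; with digits 1,2,6,9 already taken and all letters distinct, the only value for K is 3, so K=3.
Step 6. [col 3: O + K ≡ D (mod 10)] column 3 reads O+K+carry(0)=D with O=1, K=3; with digits 1,2,3,6,9 already taken and all letters distinct, the only value for D is 4. So D=4.
Step 7. [col 4: B + K ≡ Y (mod 10)] column 4 (B + K ≡ Y (mod 10), carry-in 0) doesn't pin B yet; pick B=7 and continue ⇒ B=7.
Step 8. [col 4: B + K ≡ Y (mod 10)] in column 4 we have B+K≡Y with carry-in 0; given B=7, K=3 and digits 1,2,3,4,6,7,9 already taken and all letters distinct, that pins Y to 0. So Y=0.
Step 9. [col 5: B + E ≡ K (mod 10)] column 5 reads B+E+carry(1)=K with B=7, K=3; with digits 0,1,2,3,4,6,7,9 already taken and all letters distinct, the only value for E is 5. So E=5.

Answer: B=7, D=4, E=5, F=6, K=3, O=1, S=9, U=2, Y=0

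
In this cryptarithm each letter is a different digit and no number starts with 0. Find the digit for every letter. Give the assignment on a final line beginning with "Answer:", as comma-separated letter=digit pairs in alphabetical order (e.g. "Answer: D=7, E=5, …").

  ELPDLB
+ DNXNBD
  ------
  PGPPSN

Step 1. [col 1: B + D ≡ N (mod 10)] no forcing yet in column 1 (carry-in 0); B=3 is free and consistent — try it, so B=3.
Step 2. [col 1: B + D ≡ N (mod 10)] D=2 is one option consistent with column 1 (B + D ≡ N (mod 10), carry-in 0) — take it ⇒ D=2.
Step 3. [col 1: B + D ≡ N (mod 10)] column 1 reads B+D+carry(0)=N with B=3, D=2; with digits 2,3 already taken and all letters distinct, the only value for N is 5 ⇒ N=5.
Step 4. [col 2: L + B ≡ S (mod 10)] column 2 (L + B ≡ S (mod 10), carry-in 0) doesn't pin S yet; pick S=9 and continue ⇒ S=9.
Step 5. [col 2: L + B ≡ S (mod 10)] column 2 reads L+B+carry(0)=S with B=3, S=9; with digits 2,3,5,9 already taken and all letters distinct, the only value for L is 6, so L=6.
Step 6. [col 3: D + N ≡ P (mod 10)] in column 3 we have D+N≡P with carry-in 0; given D=2, N=5 and digits 2,3,5,6,9 already taken and all letters distinct, that pins P to 7. So P=7.
Step 7. [col 4: P + X ≡ P (mod 10)] column 4 reads P+X+carry(0)=P with P=7; with digits 2,3,5,6,7,9 already taken and all letters distinct, the only value for X is 0, so X=0.
Step 8. [col 5: L + N ≡ G (mod 10)] from column 5 (L=6, N=5, carry-in 0, digits 0,2,3,5,6,7,9 already taken and all letters distinct): G must equal 1. So G=1.
Step 9. [col 6: E + D ≡ P (mod 10)] in column 6 we have E+D≡P with carry-in 1; given D=2, P=7 and digits 0,1,2,3,5,6,7,9 already taken and all letters distinct, that pins E to 4, so E=4.

Answer: B=3, D=2, E=4, G=1, L=6, N=5, P=7, S=9, X=0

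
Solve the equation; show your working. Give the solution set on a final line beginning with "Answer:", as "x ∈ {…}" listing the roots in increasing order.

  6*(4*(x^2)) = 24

Step 1. [6*(4*(x^2)) = 24] divide by the outer 6 ⇒ div: 4*(x^2) = 4.
Step 2. [4*(x^2) = 4] 4 out front; divide by 4 ⇒ div: x^2 = 1.
Step 3. [x^2 = 1] √ both sides: 1 ≥ 0 gives two branches, so sqrt: x = 1 or -1.

Answer: x ∈ {-1, 1}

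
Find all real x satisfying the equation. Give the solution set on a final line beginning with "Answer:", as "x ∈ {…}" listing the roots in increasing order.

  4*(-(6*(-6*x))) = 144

Step 1. [4*(-(6*(-6*x))) = 144] leading coefficient 4: divide by 4, so div: -(6*(-6*x)) = 36.
Step 2. [-(6*(-6*x)) = 36] leading − — multiply by −1. So neg: 6*(-6*x) = -36.
Step 3. [6*(-6*x) = -36] 6 out front; divide by 6 ⇒ div: -6*x = -6.
Step 4. [-6*x = -6] leading coefficient -6: divide by -6 ⇒ div: x = 1.

Answer: x ∈ {1}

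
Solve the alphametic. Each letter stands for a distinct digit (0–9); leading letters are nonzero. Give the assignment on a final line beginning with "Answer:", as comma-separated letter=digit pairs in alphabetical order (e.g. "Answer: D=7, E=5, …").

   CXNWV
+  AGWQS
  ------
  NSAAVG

Step 1. [N] N is the leading digit of a 6-digit sum of two 5-digit numbers; the final carry is exactly 1, so N=1.
Step 2. [col 1: V + S ≡ G (mod 10)] column 1 (V + S ≡ G (mod 10), carry-in 0) doesn't pin S yet; pick S=5 and continue, so S=5.
Step 3. [col 1: V + S ≡ G (mod 10)] no forcing yet in column 1 (carry-in 0); G=4 is free and consistent — try it. So G=4.
Step 4. [col 1: V + S ≡ G (mod 10)] from column 1 (S=5, G=4, carry-in 0, digits 1,4,5 already taken and all letters distinct): V must equal 9 ⇒ V=9.
Step 5. [col 2: W + Q ≡ V (mod 10)] no forcing yet in column 2 (carry-in 1); Q=2 is free and consistent — try it, so Q=2.
Step 6. [col 2: W + Q ≡ V (mod 10)] from column 2 (Q=2, V=9, carry-in 1, digits 1,2,4,5,9 already taken and all letters distinct): W must equal 6. So W=6.
Step 7. [col 3: N + W ≡ A (mod 10)] column 3 reads N+W+carry(0)=A with N=1, W=6; with digits 1,2,4,5,6,9 already taken and all letters distinct, the only value for A is 7. So A=7.
Step 8. [col 4: X + G ≡ A (mod 10)] in column 4 we have X+G≡A with carry-in 0; given G=4, A=7 and digits 1,2,4,5,6,7,9 already taken and all letters distinct, that pins X to 3 ⇒ X=3.
Step 9. [col 5: C + A ≡ S (mod 10)] from column 5 (A=7, S=5, carry-in 0, digits 1,2,3,4,5,6,7,9 already taken and all letters distinct): C must equal 8 ⇒ C=8.

Answer: A=7, C=8, G=4, N=1, Q=2, S=5, V=9, W=6, X=3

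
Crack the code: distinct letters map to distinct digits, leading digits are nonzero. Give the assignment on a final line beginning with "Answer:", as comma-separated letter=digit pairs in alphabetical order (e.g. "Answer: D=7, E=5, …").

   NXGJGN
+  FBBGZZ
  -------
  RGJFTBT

Step 1. [col 1: N + Z ≡ T (mod 10)] no forcing yet in column 1 (carry-in 0); T=7 is free and consistent — try it. So T=7.
Step 2. [col 1: N + Z ≡ T (mod 10)] column 1 (N + Z ≡ T (mod 10), carry-in 0) doesn't pin Z yet; pick Z=4 and continue, so Z=4.
Step 3. [R] the sum has 7 digits but both addends have 6; that extra leading digit R is the final carry, namely 1. So R=1.
Step 4. [col 1: N + Z ≡ T (mod 10)] from column 1 (Z=4, T=7, carry-in 0, digits 1,4,7 already taken and all letters distinct): N must equal 3, so N=3.
Step 5. [col 2: G + Z ≡ B (mod 10)] column 2 (G + Z ≡ B (mod 10), carry-in 0) doesn't pin B yet; pick B=6 and continue. So B=6.
Step 6. [col 2: G + Z ≡ B (mod 10)] from column 2 (Z=4, B=6, carry-in 0, digits 1,3,4,6,7 already taken and all letters distinct): G must equal 2, so G=2.
Step 7. [col 3: J + G ≡ T (mod 10)] from column 3 (G=2, T=7, carry-in 0, digits 1,2,3,4,6,7 already taken and all letters distinct): J must equal 5 ⇒ J=5.
Step 8. [col 4: G + B ≡ F (mod 10)] column 4: given G=2, B=6, carry-in 0, and digits 1,2,3,4,5,6,7 already taken and all letters distinct, G+B≡F (mod 10) forces F=8. So F=8.
Step 9. [col 5: X + B ≡ J (mod 10)] in column 5 we have X+B≡J with carry-in 0; given B=6, J=5 and digits 1,2,3,4,5,6,7,8 already taken and all letters distinct, that pins X to 9. So X=9.

Answer: B=6, F=8, G=2, J=5, N=3, R=1, T=7, X=9, Z=4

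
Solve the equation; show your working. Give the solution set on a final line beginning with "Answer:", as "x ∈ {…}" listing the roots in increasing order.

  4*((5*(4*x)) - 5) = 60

Step 1. [4*((5*(4*x)) - 5) = 60] 4 out front; divide by 4. So div: (5*(4*x)) - 5 = 15.
Step 2. [(5*(4*x)) - 5 = 15] 5 | LHS and 5 | 15: pull 5 out, so factor: (4*x) - 1 = 3.
Step 3. [(4*x) - 1 = 3] 1 comes off first (add 1) ⇒ sub: 4*x = 4.
Step 4. [4*x = 4] divide by the outer 4 ⇒ div: x = 1.

Answer: x ∈ {1}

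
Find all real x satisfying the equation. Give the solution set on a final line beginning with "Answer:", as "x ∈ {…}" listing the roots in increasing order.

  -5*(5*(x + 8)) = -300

Step 1. [-5*(5*(x + 8)) = -300] leading coefficient -5: divide by -5, so div: 5*(x + 8) = 60.
Step 2. [5*(x + 8) = 60] leading coefficient 5: divide by 5, so div: x + 8 = 12.
Step 3. [x + 8 = 12] 8 comes off first (subtract 8). So sub: x = 4.

Answer: x ∈ {4}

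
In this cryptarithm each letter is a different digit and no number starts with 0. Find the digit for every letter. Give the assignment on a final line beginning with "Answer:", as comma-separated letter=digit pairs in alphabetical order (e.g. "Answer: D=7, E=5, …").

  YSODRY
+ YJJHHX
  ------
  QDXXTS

Step 1. [col 1: Y + X ≡ S (mod 10)] column 1 (Y + X ≡ S (mod 10), carry-in 0) doesn't pin S yet; pick S=2 and continue, so S=2.
Step 2. [col 1: Y + X ≡ S (mod 10)] column 1 (Y + X ≡ S (mod 10), carry-in 0) doesn't pin Y yet; pick Y=3 and continue ⇒ Y=3.
Step 3. [col 1: Y + X ≡ S (mod 10)] from column 1 (Y=3, S=2, carry-in 0, digits 2,3 already taken and all letters distinct): X must equal 9. So X=9.
Step 4. [col 2: R + H ≡ T (mod 10)] several values work for R in column 2 (R + H ≡ T (mod 10), carry-in 1); try R=8, so R=8.
Step 5. [col 2: R + H ≡ T (mod 10)] H=1 is one option consistent with column 2 (R + H ≡ T (mod 10), carry-in 1) — take it, so H=1.
Step 6. [col 2: R + H ≡ T (mod 10)] in column 2 we have R+H≡T with carry-in 1; given R=8, H=1 and digits 1,2,3,8,9 already taken and all letters distinct, that pins T to 0 ⇒ T=0.
Step 7. [col 3: D + H ≡ X (mod 10)] column 3: given H=1, X=9, carry-in 1, and digits 0,1,2,3,8,9 already taken and all letters distinct, D+H≡X (mod 10) forces D=7. So D=7.
Step 8. [col 4: O + J ≡ X (mod 10)] column 4 (O + J ≡ X (mod 10), carry-in 0) doesn't pin J yet; pick J=5 and continue. So J=5.
Step 9. [col 4: O + J ≡ X (mod 10)] column 4: given J=5, X=9, carry-in 0, and digits 0,1,2,3,5,7,8,9 already taken and all letters distinct, O+J≡X (mod 10) forces O=4, so O=4.
Step 10. [col 6: Y + Y ≡ Q (mod 10)] column 6: given Y=3, carry-in 0, and digits 0,1,2,3,4,5,7,8,9 already taken and all letters distinct, Y+Y≡Q (mod 10) forces Q=6. So Q=6.

Answer: D=7, H=1, J=5, O=4, Q=6, R=8, S=2, T=0, X=9, Y=3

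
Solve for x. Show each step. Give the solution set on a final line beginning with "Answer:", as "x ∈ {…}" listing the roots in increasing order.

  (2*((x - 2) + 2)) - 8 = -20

Step 1. [(2*((x - 2) + 2)) - 8 = -20] 2 divides every term; factor it out, so factor: ((x - 2) + 2) - 4 = -10.
Step 2. [((x - 2) + 2) - 4 = -10] the outer -4 inverts by adding 4 ⇒ sub: (x - 2) + 2 = -6.
Step 3. [(x - 2) + 2 = -6] 2 comes off first (subtract 2). So sub: x - 2 = -8.
Step 4. [x - 2 = -8] the outer -2 inverts by adding 2 ⇒ sub: x = -6.

Answer: x ∈ {-6}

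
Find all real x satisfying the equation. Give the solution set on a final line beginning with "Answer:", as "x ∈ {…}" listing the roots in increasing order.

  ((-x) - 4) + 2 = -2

Step 1. [((-x) - 4) + 2 = -2] +2 is outermost — subtract 2 both sides ⇒ sub: (-x) - 4 = -4.
Step 2. [(-x) - 4 = -4] 4 comes off first (add 4), so sub: -x = 0.
Step 3. [-x = 0] leading − — multiply by −1. So neg: x = 0.

Answer: x ∈ {0}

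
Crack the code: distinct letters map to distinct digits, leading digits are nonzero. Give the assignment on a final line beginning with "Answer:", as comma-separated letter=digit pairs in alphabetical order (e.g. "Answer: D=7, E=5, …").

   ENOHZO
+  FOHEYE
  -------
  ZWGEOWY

Step 1. [col 1: O + E ≡ Y (mod 10)] Y=9 is one option consistent with column 1 (O + E ≡ Y (mod 10), carry-in 0) — take it ⇒ Y=9.
Step 2. [col 1: O + E ≡ Y (mod 10)] no forcing yet in column 1 (carry-in 0); O=2 is free and consistent — try it. So O=2.
Step 3. [col 1: O + E ≡ Y (mod 10)] column 1 reads O+E+carry(0)=Y with O=2, Y=9; with digits 2,9 already taken and all letters distinct, the only value for E is 7. So E=7.
Step 4. [col 2: Z + Y ≡ W (mod 10)] no forcing yet in column 2 (carry-in 0); Z=1 is free and consistent — try it ⇒ Z=1.
Step 5. [col 2: Z + Y ≡ W (mod 10)] column 2: given Z=1, Y=9, carry-in 0, and digits 1,2,7,9 already taken and all letters distinct, Z+Y≡W (mod 10) forces W=0. So W=0.
Step 6. [col 3: H + E ≡ O (mod 10)] in column 3 we have H+E≡O with carry-in 1; given E=7, O=2 and digits 0,1,2,7,9 already taken and all letters distinct, that pins H to 4. So H=4.
Step 7. [col 5: N + O ≡ G (mod 10)] column 5 (N + O ≡ G (mod 10), carry-in 0) doesn't pin G yet; pick G=8 and continue ⇒ G=8.
Step 8. [col 5: N + O ≡ G (mod 10)] column 5: given O=2, G=8, carry-in 0, and digits 0,1,2,4,7,8,9 already taken and all letters distinct, N+O≡G (mod 10) forces N=6, so N=6.
Step 9. [col 6: E + F ≡ W (mod 10)] in column 6 we have E+F≡W with carry-in 0; given E=7, W=0 and digits 0,1,2,4,6,7,8,9 already taken and all letters distinct, that pins F to 3, so F=3.

Answer: E=7, F=3, G=8, H=4, N=6, O=2, W=0, Y=9, Z=1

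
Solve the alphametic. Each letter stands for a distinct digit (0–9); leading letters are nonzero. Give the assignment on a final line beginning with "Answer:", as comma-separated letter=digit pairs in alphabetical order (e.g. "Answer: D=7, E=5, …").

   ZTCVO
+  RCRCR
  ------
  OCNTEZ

Step 1. [col 1: O + R ≡ Z (mod 10)] O=1 is one option consistent with column 1 (O + R ≡ Z (mod 10), carry-in 0) — take it, so O=1.
Step 2. [col 1: O + R ≡ Z (mod 10)] no forcing yet in column 1 (carry-in 0); R=6 is free and consistent — try it. So R=6.
Step 3. [col 1: O + R ≡ Z (mod 10)] from column 1 (O=1, R=6, carry-in 0, digits 1,6 already taken and all letters distinct): Z must equal 7, so Z=7.
Step 4. [col 2: V + C ≡ E (mod 10)] no forcing yet in column 2 (carry-in 0); C=3 is free and consistent — try it. So C=3.
Step 5. [col 2: V + C ≡ E (mod 10)] no forcing yet in column 2 (carry-in 0); V=9 is free and consistent — try it ⇒ V=9.
Step 6. [col 2: V + C ≡ E (mod 10)] column 2: given V=9, C=3, carry-in 0, and digits 1,3,6,7,9 already taken and all letters distinct, V+C≡E (mod 10) forces E=2 ⇒ E=2.
Step 7. [col 3: C + R ≡ T (mod 10)] column 3 reads C+R+carry(1)=T with C=3, R=6; with digits 1,2,3,6,7,9 already taken and all letters distinct, the only value for T is 0, so T=0.
Step 8. [col 4: T + C ≡ N (mod 10)] in column 4 we have T+C≡N with carry-in 1; given T=0, C=3 and digits 0,1,2,3,6,7,9 already taken and all letters distinct, that pins N to 4, so N=4.

Answer: C=3, E=2, N=4, O=1, R=6, T=0, V=9, Z=7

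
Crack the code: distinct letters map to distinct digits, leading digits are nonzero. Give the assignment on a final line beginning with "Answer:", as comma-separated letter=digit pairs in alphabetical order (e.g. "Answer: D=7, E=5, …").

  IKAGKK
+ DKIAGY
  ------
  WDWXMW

Step 1. [col 1: K + Y ≡ W (mod 10)] Y=9 is one option consistent with column 1 (K + Y ≡ W (mod 10), carry-in 0) — take it, so Y=9.
Step 2. [col 1: K + Y ≡ W (mod 10)] no forcing yet in column 1 (carry-in 0); K=7 is free and consistent — try it. So K=7.
Step 3. [col 1: K + Y ≡ W (mod 10)] column 1 reads K+Y+carry(0)=W with K=7, Y=9; with digits 7,9 already taken and all letters distinct, the only value for W is 6, so W=6.
Step 4. [col 2: K + G ≡ M (mod 10)] no forcing yet in column 2 (carry-in 1); G=2 is free and consistent — try it ⇒ G=2.
Step 5. [col 2: K + G ≡ M (mod 10)] column 2: given K=7, G=2, carry-in 1, and digits 2,6,7,9 already taken and all letters distinct, K+G≡M (mod 10) forces M=0, so M=0.
Step 6. [col 3: G + A ≡ X (mod 10)] column 3 (G + A ≡ X (mod 10), carry-in 1) doesn't pin A yet; pick A=5 and continue, so A=5.
Step 7. [col 3: G + A ≡ X (mod 10)] from column 3 (G=2, A=5, carry-in 1, digits 0,2,5,6,7,9 already taken and all letters distinct): X must equal 8. So X=8.
Step 8. [col 4: A + I ≡ W (mod 10)] column 4 reads A+I+carry(0)=W with A=5, W=6; with digits 0,2,5,6,7,8,9 already taken and all letters distinct, the only value for I is 1, so I=1.
Step 9. [col 5: K + K ≡ D (mod 10)] from column 5 (K=7, carry-in 0, digits 0,1,2,5,6,7,8,9 already taken and all letters distinct): D must equal 4 ⇒ D=4.

Answer: A=5, D=4, G=2, I=1, K=7, M=0, W=6, X=8, Y=9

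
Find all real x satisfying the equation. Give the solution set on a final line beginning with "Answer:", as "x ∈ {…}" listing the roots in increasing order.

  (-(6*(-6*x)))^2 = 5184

Step 1. [(-(6*(-6*x)))^2 = 5184] LHS squared, RHS 5184 ≥ 0: apply √ (±) ⇒ sqrt: -(6*(-6*x)) = 72 or -72.
Step 2. [-(6*(-6*x)) = 72 or -72] LHS negated; negate both sides, so neg: 6*(-6*x) = -72 or 72.
Step 3. [6*(-6*x) = -72 or 72] divide by the outer 6 ⇒ div: -6*x = -12 or 12.
Step 4. [-6*x = -12 or 12] -6 out front; divide by -6. So div: x = 2 or -2.

Answer: x ∈ {-2, 2}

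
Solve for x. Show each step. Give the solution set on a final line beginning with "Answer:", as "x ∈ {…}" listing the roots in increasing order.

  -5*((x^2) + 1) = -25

Step 1. [-5*((x^2) + 1) = -25] -5 out front; divide by -5. So div: (x^2) + 1 = 5.
Step 2. [(x^2) + 1 = 5] +1 is outermost — subtract 1 both sides, so sub: x^2 = 4.
Step 3. [x^2 = 4] √ both sides: 4 ≥ 0 gives two branches ⇒ sqrt: x = 2 or -2.

Answer: x ∈ {-2, 2}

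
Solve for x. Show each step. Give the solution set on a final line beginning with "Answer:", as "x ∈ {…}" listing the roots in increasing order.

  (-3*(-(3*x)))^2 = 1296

Step 1. [(-3*(-(3*x)))^2 = 1296] √ both sides: 1296 ≥ 0 gives two branches, so sqrt: -3*(-(3*x)) = 36 or -36.
Step 2. [-3*(-(3*x)) = 36 or -36] -3·(inner) — divide through by -3. So div: -(3*x) = -12 or 12.
Step 3. [-(3*x) = -12 or 12] flip signs both sides ⇒ neg: 3*x = 12 or -12.
Step 4. [3*x = 12 or -12] leading coefficient 3: divide by 3 ⇒ div: x = 4 or -4.

Answer: x ∈ {-4, 4}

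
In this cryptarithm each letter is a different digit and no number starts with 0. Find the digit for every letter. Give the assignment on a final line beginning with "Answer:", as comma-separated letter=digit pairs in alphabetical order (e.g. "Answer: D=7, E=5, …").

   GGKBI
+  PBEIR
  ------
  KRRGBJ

Step 1. [col 1: I + R ≡ J (mod 10)] R=3 is one option consistent with column 1 (I + R ≡ J (mod 10), carry-in 0) — take it, so R=3.
Step 2. [K] K is the leading digit of a 6-digit sum of two 5-digit numbers; the final carry is exactly 1 ⇒ K=1.
Step 3. [col 1: I + R ≡ J (mod 10)] no forcing yet in column 1 (carry-in 0); I=9 is free and consistent — try it, so I=9.
Step 4. [col 1: I + R ≡ J (mod 10)] in column 1 we have I+R≡J with carry-in 0; given I=9, R=3 and digits 1,3,9 already taken and all letters distinct, that pins J to 2. So J=2.
Step 5. [col 2: B + I ≡ B (mod 10)] several values work for B in column 2 (B + I ≡ B (mod 10), carry-in 1); try B=5. So B=5.
Step 6. [col 3: K + E ≡ G (mod 10)] no forcing yet in column 3 (carry-in 1); E=6 is free and consistent — try it. So E=6.
Step 7. [col 3: K + E ≡ G (mod 10)] from column 3 (K=1, E=6, carry-in 1, digits 1,2,3,5,6,9 already taken and all letters distinct): G must equal 8. So G=8.
Step 8. [col 5: G + P ≡ R (mod 10)] in column 5 we have G+P≡R with carry-in 1; given G=8, R=3 and digits 1,2,3,5,6,8,9 already taken and all letters distinct, that pins P to 4 ⇒ P=4.

Answer: B=5, E=6, G=8, I=9, J=2, K=1, P=4, R=3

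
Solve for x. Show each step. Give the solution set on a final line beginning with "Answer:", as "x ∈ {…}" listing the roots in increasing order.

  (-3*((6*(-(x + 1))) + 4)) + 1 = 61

Step 1. [(-3*((6*(-(x + 1))) + 4)) + 1 = 61] peel the +1: subtract 1 from each side ⇒ sub: -3*((6*(-(x + 1))) + 4) = 60.
Step 2. [-3*((6*(-(x + 1))) + 4) = 60] LHS = -3·(…); ÷-3 both sides. So div: (6*(-(x + 1))) + 4 = -20.
Step 3. [(6*(-(x + 1))) + 4 = -20] the outer +4 inverts by subtracting 4 ⇒ sub: 6*(-(x + 1)) = -24.
Step 4. [6*(-(x + 1)) = -24] 6 out front; divide by 6 ⇒ div: -(x + 1) = -4.
Step 5. [-(x + 1) = -4] flip signs both sides ⇒ neg: x + 1 = 4.
Step 6. [x + 1 = 4] subtract 1: x sits inside (… + 1), so sub: x = 3.

Answer: x ∈ {3}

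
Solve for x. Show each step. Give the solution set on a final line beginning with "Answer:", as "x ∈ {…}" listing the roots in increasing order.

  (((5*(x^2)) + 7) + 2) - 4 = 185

Step 1. [(((5*(x^2)) + 7) + 2) - 4 = 185] the outer -4 inverts by adding 4 ⇒ sub: ((5*(x^2)) + 7) + 2 = 189.
Step 2. [((5*(x^2)) + 7) + 2 = 189] subtract 2: x sits inside (… + 2) ⇒ sub: (5*(x^2)) + 7 = 187.
Step 3. [(5*(x^2)) + 7 = 187] +7 is outermost — subtract 7 both sides. So sub: 5*(x^2) = 180.
Step 4. [5*(x^2) = 180] LHS = 5·(…); ÷5 both sides, so div: x^2 = 36.
Step 5. [x^2 = 36] 36 ≥ 0, LHS is (·)² — take ±√. So sqrt: x = 6 or -6.

Answer: x ∈ {-6, 6}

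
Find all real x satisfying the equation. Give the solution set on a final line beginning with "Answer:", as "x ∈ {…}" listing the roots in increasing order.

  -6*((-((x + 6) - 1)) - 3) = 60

Step 1. [-6*((-((x + 6) - 1)) - 3) = 60] leading coefficient -6: divide by -6, so div: (-((x + 6) - 1)) - 3 = -10.
Step 2. [(-((x + 6) - 1)) - 3 = -10] the outer -3 inverts by adding 3, so sub: -((x + 6) - 1) = -7.
Step 3. [-((x + 6) - 1) = -7] leading − — multiply by −1, so neg: (x + 6) - 1 = 7.
Step 4. [(x + 6) - 1 = 7] the outer -1 inverts by adding 1 ⇒ sub: x + 6 = 8.
Step 5. [x + 6 = 8] subtract 6: x sits inside (… + 6), so sub: x = 2.

Answer: x ∈ {2}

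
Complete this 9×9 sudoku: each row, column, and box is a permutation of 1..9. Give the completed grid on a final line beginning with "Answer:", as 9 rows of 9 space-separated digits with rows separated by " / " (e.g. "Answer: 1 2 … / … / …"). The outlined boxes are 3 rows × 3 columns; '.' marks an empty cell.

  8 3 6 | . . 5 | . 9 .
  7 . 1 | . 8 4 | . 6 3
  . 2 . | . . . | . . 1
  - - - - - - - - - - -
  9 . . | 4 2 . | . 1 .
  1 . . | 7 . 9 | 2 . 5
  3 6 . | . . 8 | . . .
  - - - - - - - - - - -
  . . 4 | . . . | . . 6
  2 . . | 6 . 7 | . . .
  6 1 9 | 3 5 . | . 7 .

Step 1. [r3c3∈{5}] only 5 remains possible at r3c3, so r3c3=5.
Step 2. [r7c4∈{1,2,8,9}] across col 4, 8 lands solely at r7c4, so r7c4=8.
Step 3. [r5c3∈{8}] r5c3 is down to just 8 ⇒ r5c3=8.
Step 4. [r6c8∈{4}] nothing but 4 survives at r6c8, so r6c8=4.
Step 5. [r7c6∈{1,2}] in col 6, 1 fits only at r7c6, so r7c6=1.
Step 6. [r8c7∈{1,3,4,5,8,9}] r8c7 is the only open cell in row 8 admitting 1. So r8c7=1.
Step 7. [r7c1∈{5}] r7c1 has the single candidate 5, so r7c1=5.
Step 8. [r5c8∈{3}] r5c8 is down to just 3, so r5c8=3.
Step 9. [r4c3∈{7}] r4c3 has the single candidate 7. So r4c3=7.
Step 10. [r3c5∈{3,6,7,9}] across col 5, 3 lands solely at r3c5, so r3c5=3.
Step 11. [r3c7∈{4,7,8}] r3c7 is the only open cell in row 3 admitting 7 ⇒ r3c7=7.
Step 12. [r1c9∈{2,4}] 2 has one home in box 3: r1c9, so r1c9=2.
Step 13. [r4c9∈{8}] r4c9 has the single candidate 8 ⇒ r4c9=8.
Step 14. [r7c5∈{9}] nothing but 9 survives at r7c5. So r7c5=9.
Step 15. [r8c9∈{4,9}] row 8 places 9 nowhere but r8c9 ⇒ r8c9=9.
Step 16. [r6c5∈{1}] nothing but 1 survives at r6c5, so r6c5=1.
Step 17. [r9c7∈{4,8}] 8 has one home in row 9: r9c7. So r9c7=8.
Step 18. [r4c7∈{6}] nothing but 6 survives at r4c7, so r4c7=6.
Step 19. [r2c2∈{9}] only 9 remains possible at r2c2, so r2c2=9.
Step 20. [r1c4∈{1}] r1c4's peers cover all but 1, so r1c4=1.
Step 21. [r8c3∈{3}] r8c3's peers cover all but 3 ⇒ r8c3=3.
Step 22. [r3c6∈{6}] r3c6's peers cover all but 6, so r3c6=6.
Step 23. [r6c3∈{2}] r6c3 has the single candidate 2 ⇒ r6c3=2.
Step 24. [r4c2∈{5}] nothing but 5 survives at r4c2 ⇒ r4c2=5.
Step 25. [r4c6∈{3}] r4c6 has the single candidate 3. So r4c6=3.
Step 26. [r7c8∈{2}] r7c8 has the single candidate 2 ⇒ r7c8=2.
Step 27. [r7c7∈{3}] r7c7's peers cover all but 3 ⇒ r7c7=3.
Step 28. [r5c5∈{6}] only 6 remains possible at r5c5 ⇒ r5c5=6.
Step 29. [r3c8∈{8}] r3c8 is down to just 8. So r3c8=8.
Step 30. [r6c4∈{5}] r6c4's peers cover all but 5, so r6c4=5.
Step 31. [r9c9∈{4}] only 4 remains possible at r9c9. So r9c9=4.
Step 32. [r1c5∈{7}] r1c5 has the single candidate 7 ⇒ r1c5=7.
Step 33. [r1c7∈{4}] r1c7's peers cover all but 4, so r1c7=4.
Step 34. [r3c1∈{4}] only 4 remains possible at r3c1 ⇒ r3c1=4.
Step 35. [r9c6∈{2}] r9c6 has the single candidate 2. So r9c6=2.
Step 36. [r2c4∈{2}] nothing but 2 survives at r2c4 ⇒ r2c4=2.
Step 37. [r5c2∈{4}] only 4 remains possible at r5c2, so r5c2=4.
Step 38. [r6c9∈{7}] r6c9 has the single candidate 7 ⇒ r6c9=7.
Step 39. [r8c8∈{5}] r8c8 is down to just 5. So r8c8=5.
Step 40. [r2c7∈{5}] r2c7 has the single candidate 5, so r2c7=5.
Step 41. [r8c2∈{8}] r8c2 has the single candidate 8 ⇒ r8c2=8.
Step 42. [r3c4∈{9}] nothing but 9 survives at r3c4. So r3c4=9.
Step 43. [r6c7∈{9}] r6c7 has the single candidate 9 ⇒ r6c7=9.
Step 44. [r8c5∈{4}] r8c5 is down to just 4, so r8c5=4.
Step 45. [r7c2∈{7}] r7c2's peers cover all but 7, so r7c2=7.

Answer: 8 3 6 1 7 5 4 9 2 / 7 9 1 2 8 4 5 6 3 / 4 2 5 9 3 6 7 8 1 / 9 5 7 4 2 3 6 1 8 / 1 4 8 7 6 9 2 3 5 / 3 6 2 5 1 8 9 4 7 / 5 7 4 8 9 1 3 2 6 / 2 8 3 6 4 7 1 5 9 / 6 1 9 3 5 2 8 7 4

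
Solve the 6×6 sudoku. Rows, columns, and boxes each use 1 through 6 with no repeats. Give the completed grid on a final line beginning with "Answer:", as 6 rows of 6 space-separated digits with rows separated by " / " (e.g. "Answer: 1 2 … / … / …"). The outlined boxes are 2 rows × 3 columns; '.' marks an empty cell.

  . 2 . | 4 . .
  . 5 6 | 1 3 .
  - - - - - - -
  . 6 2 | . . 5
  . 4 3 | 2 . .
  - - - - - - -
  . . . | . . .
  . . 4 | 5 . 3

Step 1. [r3c1∈{1}] r3c1's peers cover all but 1, so r3c1=1.
Step 2. [r5c6∈{1,2,4,6}] across col 6, 4 lands solely at r5c6, so r5c6=4.
Step 3. [r6c2∈{1}] r6c2 is down to just 1, so r6c2=1.
Step 4. [r5c5∈{1,2,6}] across row 5, 1 lands solely at r5c5. So r5c5=1.
Step 5. [r5c1∈{2,3,5,6}] in row 5, 2 fits only at r5c1 ⇒ r5c1=2.
Step 6. [r4c5∈{6}] r4c5 has the single candidate 6, so r4c5=6.
Step 7. [r5c3∈{5}] nothing but 5 survives at r5c3, so r5c3=5.
Step 8. [r4c1∈{5}] r4c1's peers cover all but 5 ⇒ r4c1=5.
Step 9. [r6c1∈{6}] r6c1's peers cover all but 6. So r6c1=6.
Step 10. [r1c6∈{6}] nothing but 6 survives at r1c6 ⇒ r1c6=6.
Step 11. [r1c5∈{5}] r1c5's peers cover all but 5. So r1c5=5.
Step 12. [r2c1∈{4}] r2c1's peers cover all but 4. So r2c1=4.
Step 13. [r5c2∈{3}] r5c2's peers cover all but 3 ⇒ r5c2=3.
Step 14. [r3c5∈{4}] r3c5's peers cover all but 4. So r3c5=4.
Step 15. [r5c4∈{6}] nothing but 6 survives at r5c4. So r5c4=6.
Step 16. [r4c6∈{1}] only 1 remains possible at r4c6 ⇒ r4c6=1.
Step 17. [r1c3∈{1}] only 1 remains possible at r1c3 ⇒ r1c3=1.
Step 18. [r6c5∈{2}] r6c5 has the single candidate 2, so r6c5=2.
Step 19. [r2c6∈{2}] r2c6 is down to just 2. So r2c6=2.
Step 20. [r1c1∈{3}] r1c1 is down to just 3, so r1c1=3.
Step 21. [r3c4∈{3}] nothing but 3 survives at r3c4, so r3c4=3.

Answer: 3 2 1 4 5 6 / 4 5 6 1 3 2 / 1 6 2 3 4 5 / 5 4 3 2 6 1 / 2 3 5 6 1 4 / 6 1 4 5 2 3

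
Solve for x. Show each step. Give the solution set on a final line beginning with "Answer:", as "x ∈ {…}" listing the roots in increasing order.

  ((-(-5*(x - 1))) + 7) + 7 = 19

Step 1. [((-(-5*(x - 1))) + 7) + 7 = 19] peel the +7: subtract 7 from each side ⇒ sub: (-(-5*(x - 1))) + 7 = 12.
Step 2. [(-(-5*(x - 1))) + 7 = 12] subtract 7: x sits inside (… + 7). So sub: -(-5*(x - 1)) = 5.
Step 3. [-(-5*(x - 1)) = 5] flip signs both sides. So neg: -5*(x - 1) = -5.
Step 4. [-5*(x - 1) = -5] -5·(inner) — divide through by -5, so div: x - 1 = 1.
Step 5. [x - 1 = 1] 1 comes off first (add 1) ⇒ sub: x = 2.

Answer: x ∈ {2}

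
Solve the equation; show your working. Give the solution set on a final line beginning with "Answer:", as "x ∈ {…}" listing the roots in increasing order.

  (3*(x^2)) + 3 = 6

Step 1. [(3*(x^2)) + 3 = 6] 3 comes off first (subtract 3), so sub: 3*(x^2) = 3.
Step 2. [3*(x^2) = 3] divide by the outer 3, so div: x^2 = 1.
Step 3. [x^2 = 1] √ both sides: 1 ≥ 0 gives two branches ⇒ sqrt: x = 1 or -1.

Answer: x ∈ {-1, 1}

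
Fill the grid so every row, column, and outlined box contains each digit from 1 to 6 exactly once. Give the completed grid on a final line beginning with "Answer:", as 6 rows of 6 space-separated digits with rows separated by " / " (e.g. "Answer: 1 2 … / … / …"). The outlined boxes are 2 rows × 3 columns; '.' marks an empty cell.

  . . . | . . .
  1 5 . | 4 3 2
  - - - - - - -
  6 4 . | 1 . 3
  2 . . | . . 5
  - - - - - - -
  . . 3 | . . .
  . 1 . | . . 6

Step 1. [r5c6∈{1,4}] col 6 places 4 nowhere but r5c6 ⇒ r5c6=4.
Step 2. [r5c1∈{5}] nothing but 5 survives at r5c1, so r5c1=5.
Step 3. [r5c4∈{2}] r5c4 has the single candidate 2. So r5c4=2.
Step 4. [r1c2∈{2,3,6}] r1c2 is the only open cell in col 2 admitting 2, so r1c2=2.
Step 5. [r6c1∈{4}] nothing but 4 survives at r6c1, so r6c1=4.
Step 6. [r6c5∈{5}] r6c5 is down to just 5 ⇒ r6c5=5.
Step 7. [r4c4∈{6}] only 6 remains possible at r4c4, so r4c4=6.
Step 8. [r1c5∈{1,6}] in col 5, 6 fits only at r1c5, so r1c5=6.
Step 9. [r5c2∈{6}] r5c2 is down to just 6. So r5c2=6.
Step 10. [r6c3∈{2}] r6c3 is down to just 2 ⇒ r6c3=2.
Step 11. [r4c3∈{1}] nothing but 1 survives at r4c3, so r4c3=1.
Step 12. [r6c4∈{3}] nothing but 3 survives at r6c4. So r6c4=3.
Step 13. [r2c3∈{6}] r2c3's peers cover all but 6, so r2c3=6.
Step 14. [r1c1∈{3}] nothing but 3 survives at r1c1 ⇒ r1c1=3.
Step 15. [r3c5∈{2}] only 2 remains possible at r3c5 ⇒ r3c5=2.
Step 16. [r1c6∈{1}] r1c6's peers cover all but 1, so r1c6=1.
Step 17. [r1c4∈{5}] r1c4 is down to just 5. So r1c4=5.
Step 18. [r4c2∈{3}] nothing but 3 survives at r4c2, so r4c2=3.
Step 19. [r5c5∈{1}] nothing but 1 survives at r5c5, so r5c5=1.
Step 20. [r1c3∈{4}] r1c3 is down to just 4. So r1c3=4.
Step 21. [r3c3∈{5}] nothing but 5 survives at r3c3, so r3c3=5.
Step 22. [r4c5∈{4}] r4c5 has the single candidate 4. So r4c5=4.

Answer: 3 2 4 5 6 1 / 1 5 6 4 3 2 / 6 4 5 1 2 3 / 2 3 1 6 4 5 / 5 6 3 2 1 4 / 4 1 2 3 5 6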